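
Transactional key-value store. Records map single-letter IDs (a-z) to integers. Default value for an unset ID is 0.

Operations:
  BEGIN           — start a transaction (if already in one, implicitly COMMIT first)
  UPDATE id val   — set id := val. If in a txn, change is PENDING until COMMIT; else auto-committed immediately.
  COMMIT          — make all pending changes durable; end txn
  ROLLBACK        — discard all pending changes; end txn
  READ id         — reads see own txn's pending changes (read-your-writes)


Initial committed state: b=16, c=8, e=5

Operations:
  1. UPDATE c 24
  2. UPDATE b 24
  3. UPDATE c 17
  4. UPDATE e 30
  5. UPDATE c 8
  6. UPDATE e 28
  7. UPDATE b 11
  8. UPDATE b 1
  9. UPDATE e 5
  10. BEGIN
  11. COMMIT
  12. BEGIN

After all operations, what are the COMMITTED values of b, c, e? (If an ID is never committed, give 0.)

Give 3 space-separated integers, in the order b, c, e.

Answer: 1 8 5

Derivation:
Initial committed: {b=16, c=8, e=5}
Op 1: UPDATE c=24 (auto-commit; committed c=24)
Op 2: UPDATE b=24 (auto-commit; committed b=24)
Op 3: UPDATE c=17 (auto-commit; committed c=17)
Op 4: UPDATE e=30 (auto-commit; committed e=30)
Op 5: UPDATE c=8 (auto-commit; committed c=8)
Op 6: UPDATE e=28 (auto-commit; committed e=28)
Op 7: UPDATE b=11 (auto-commit; committed b=11)
Op 8: UPDATE b=1 (auto-commit; committed b=1)
Op 9: UPDATE e=5 (auto-commit; committed e=5)
Op 10: BEGIN: in_txn=True, pending={}
Op 11: COMMIT: merged [] into committed; committed now {b=1, c=8, e=5}
Op 12: BEGIN: in_txn=True, pending={}
Final committed: {b=1, c=8, e=5}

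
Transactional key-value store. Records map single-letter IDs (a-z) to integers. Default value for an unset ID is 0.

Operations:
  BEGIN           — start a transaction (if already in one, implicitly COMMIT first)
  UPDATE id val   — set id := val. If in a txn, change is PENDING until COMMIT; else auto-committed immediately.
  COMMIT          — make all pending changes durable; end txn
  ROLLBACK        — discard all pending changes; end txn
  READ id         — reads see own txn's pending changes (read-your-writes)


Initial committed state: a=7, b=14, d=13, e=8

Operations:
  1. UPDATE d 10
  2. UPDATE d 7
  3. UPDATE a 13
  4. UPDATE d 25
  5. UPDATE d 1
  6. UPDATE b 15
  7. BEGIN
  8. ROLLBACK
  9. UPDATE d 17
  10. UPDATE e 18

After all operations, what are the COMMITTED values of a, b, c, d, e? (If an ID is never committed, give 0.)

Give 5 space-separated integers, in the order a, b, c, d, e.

Answer: 13 15 0 17 18

Derivation:
Initial committed: {a=7, b=14, d=13, e=8}
Op 1: UPDATE d=10 (auto-commit; committed d=10)
Op 2: UPDATE d=7 (auto-commit; committed d=7)
Op 3: UPDATE a=13 (auto-commit; committed a=13)
Op 4: UPDATE d=25 (auto-commit; committed d=25)
Op 5: UPDATE d=1 (auto-commit; committed d=1)
Op 6: UPDATE b=15 (auto-commit; committed b=15)
Op 7: BEGIN: in_txn=True, pending={}
Op 8: ROLLBACK: discarded pending []; in_txn=False
Op 9: UPDATE d=17 (auto-commit; committed d=17)
Op 10: UPDATE e=18 (auto-commit; committed e=18)
Final committed: {a=13, b=15, d=17, e=18}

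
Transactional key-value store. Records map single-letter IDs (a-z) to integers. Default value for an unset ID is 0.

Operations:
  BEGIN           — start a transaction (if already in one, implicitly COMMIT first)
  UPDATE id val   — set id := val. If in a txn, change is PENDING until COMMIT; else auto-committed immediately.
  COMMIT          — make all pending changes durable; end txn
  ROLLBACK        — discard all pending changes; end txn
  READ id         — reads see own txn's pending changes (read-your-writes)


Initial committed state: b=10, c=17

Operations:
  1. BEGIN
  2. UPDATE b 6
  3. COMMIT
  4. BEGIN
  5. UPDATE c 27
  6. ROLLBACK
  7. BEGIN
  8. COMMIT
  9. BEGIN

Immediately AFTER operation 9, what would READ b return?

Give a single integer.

Answer: 6

Derivation:
Initial committed: {b=10, c=17}
Op 1: BEGIN: in_txn=True, pending={}
Op 2: UPDATE b=6 (pending; pending now {b=6})
Op 3: COMMIT: merged ['b'] into committed; committed now {b=6, c=17}
Op 4: BEGIN: in_txn=True, pending={}
Op 5: UPDATE c=27 (pending; pending now {c=27})
Op 6: ROLLBACK: discarded pending ['c']; in_txn=False
Op 7: BEGIN: in_txn=True, pending={}
Op 8: COMMIT: merged [] into committed; committed now {b=6, c=17}
Op 9: BEGIN: in_txn=True, pending={}
After op 9: visible(b) = 6 (pending={}, committed={b=6, c=17})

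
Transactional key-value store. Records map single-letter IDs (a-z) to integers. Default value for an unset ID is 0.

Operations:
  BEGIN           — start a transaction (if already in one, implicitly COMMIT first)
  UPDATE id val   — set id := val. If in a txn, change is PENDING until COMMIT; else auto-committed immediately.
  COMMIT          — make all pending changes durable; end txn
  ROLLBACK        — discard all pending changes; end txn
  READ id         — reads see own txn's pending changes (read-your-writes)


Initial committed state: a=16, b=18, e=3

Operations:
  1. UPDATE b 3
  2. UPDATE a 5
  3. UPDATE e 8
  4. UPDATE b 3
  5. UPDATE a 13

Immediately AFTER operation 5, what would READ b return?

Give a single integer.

Answer: 3

Derivation:
Initial committed: {a=16, b=18, e=3}
Op 1: UPDATE b=3 (auto-commit; committed b=3)
Op 2: UPDATE a=5 (auto-commit; committed a=5)
Op 3: UPDATE e=8 (auto-commit; committed e=8)
Op 4: UPDATE b=3 (auto-commit; committed b=3)
Op 5: UPDATE a=13 (auto-commit; committed a=13)
After op 5: visible(b) = 3 (pending={}, committed={a=13, b=3, e=8})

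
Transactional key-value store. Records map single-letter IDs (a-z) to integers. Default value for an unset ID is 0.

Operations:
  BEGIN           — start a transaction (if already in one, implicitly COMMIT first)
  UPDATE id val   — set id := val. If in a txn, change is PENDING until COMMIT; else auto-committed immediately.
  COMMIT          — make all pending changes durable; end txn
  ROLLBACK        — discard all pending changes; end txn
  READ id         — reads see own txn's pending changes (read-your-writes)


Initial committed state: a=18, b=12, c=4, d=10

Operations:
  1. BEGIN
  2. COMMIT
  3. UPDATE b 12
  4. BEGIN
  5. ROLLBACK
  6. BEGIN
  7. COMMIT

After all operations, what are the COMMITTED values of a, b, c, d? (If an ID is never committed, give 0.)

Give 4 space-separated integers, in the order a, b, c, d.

Initial committed: {a=18, b=12, c=4, d=10}
Op 1: BEGIN: in_txn=True, pending={}
Op 2: COMMIT: merged [] into committed; committed now {a=18, b=12, c=4, d=10}
Op 3: UPDATE b=12 (auto-commit; committed b=12)
Op 4: BEGIN: in_txn=True, pending={}
Op 5: ROLLBACK: discarded pending []; in_txn=False
Op 6: BEGIN: in_txn=True, pending={}
Op 7: COMMIT: merged [] into committed; committed now {a=18, b=12, c=4, d=10}
Final committed: {a=18, b=12, c=4, d=10}

Answer: 18 12 4 10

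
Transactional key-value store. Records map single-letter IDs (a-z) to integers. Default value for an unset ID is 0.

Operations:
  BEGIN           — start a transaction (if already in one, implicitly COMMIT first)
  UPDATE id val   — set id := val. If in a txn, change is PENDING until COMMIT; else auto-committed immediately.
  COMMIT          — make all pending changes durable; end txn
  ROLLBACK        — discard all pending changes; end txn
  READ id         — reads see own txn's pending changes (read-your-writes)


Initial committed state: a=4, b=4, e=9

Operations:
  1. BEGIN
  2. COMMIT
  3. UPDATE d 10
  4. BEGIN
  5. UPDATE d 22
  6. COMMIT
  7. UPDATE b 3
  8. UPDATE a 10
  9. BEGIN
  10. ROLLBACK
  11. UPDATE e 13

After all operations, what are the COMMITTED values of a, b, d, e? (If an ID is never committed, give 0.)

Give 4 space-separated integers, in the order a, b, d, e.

Initial committed: {a=4, b=4, e=9}
Op 1: BEGIN: in_txn=True, pending={}
Op 2: COMMIT: merged [] into committed; committed now {a=4, b=4, e=9}
Op 3: UPDATE d=10 (auto-commit; committed d=10)
Op 4: BEGIN: in_txn=True, pending={}
Op 5: UPDATE d=22 (pending; pending now {d=22})
Op 6: COMMIT: merged ['d'] into committed; committed now {a=4, b=4, d=22, e=9}
Op 7: UPDATE b=3 (auto-commit; committed b=3)
Op 8: UPDATE a=10 (auto-commit; committed a=10)
Op 9: BEGIN: in_txn=True, pending={}
Op 10: ROLLBACK: discarded pending []; in_txn=False
Op 11: UPDATE e=13 (auto-commit; committed e=13)
Final committed: {a=10, b=3, d=22, e=13}

Answer: 10 3 22 13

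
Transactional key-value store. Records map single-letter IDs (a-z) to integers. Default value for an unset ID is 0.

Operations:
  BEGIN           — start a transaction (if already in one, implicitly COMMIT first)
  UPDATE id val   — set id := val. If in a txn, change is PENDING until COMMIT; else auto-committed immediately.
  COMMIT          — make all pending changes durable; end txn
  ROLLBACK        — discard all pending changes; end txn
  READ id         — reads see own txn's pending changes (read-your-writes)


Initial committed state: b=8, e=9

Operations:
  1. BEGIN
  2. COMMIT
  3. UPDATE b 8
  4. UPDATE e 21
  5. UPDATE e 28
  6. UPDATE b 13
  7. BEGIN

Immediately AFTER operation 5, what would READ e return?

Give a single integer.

Initial committed: {b=8, e=9}
Op 1: BEGIN: in_txn=True, pending={}
Op 2: COMMIT: merged [] into committed; committed now {b=8, e=9}
Op 3: UPDATE b=8 (auto-commit; committed b=8)
Op 4: UPDATE e=21 (auto-commit; committed e=21)
Op 5: UPDATE e=28 (auto-commit; committed e=28)
After op 5: visible(e) = 28 (pending={}, committed={b=8, e=28})

Answer: 28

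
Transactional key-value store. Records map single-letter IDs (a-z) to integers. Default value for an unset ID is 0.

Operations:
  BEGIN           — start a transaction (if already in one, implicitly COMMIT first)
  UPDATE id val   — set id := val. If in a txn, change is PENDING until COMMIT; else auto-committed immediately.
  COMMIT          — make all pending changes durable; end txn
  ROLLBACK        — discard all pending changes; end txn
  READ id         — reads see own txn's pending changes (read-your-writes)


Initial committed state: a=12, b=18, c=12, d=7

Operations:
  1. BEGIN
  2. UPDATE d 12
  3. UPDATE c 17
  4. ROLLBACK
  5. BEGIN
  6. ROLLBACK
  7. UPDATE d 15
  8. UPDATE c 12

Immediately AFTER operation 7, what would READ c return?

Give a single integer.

Initial committed: {a=12, b=18, c=12, d=7}
Op 1: BEGIN: in_txn=True, pending={}
Op 2: UPDATE d=12 (pending; pending now {d=12})
Op 3: UPDATE c=17 (pending; pending now {c=17, d=12})
Op 4: ROLLBACK: discarded pending ['c', 'd']; in_txn=False
Op 5: BEGIN: in_txn=True, pending={}
Op 6: ROLLBACK: discarded pending []; in_txn=False
Op 7: UPDATE d=15 (auto-commit; committed d=15)
After op 7: visible(c) = 12 (pending={}, committed={a=12, b=18, c=12, d=15})

Answer: 12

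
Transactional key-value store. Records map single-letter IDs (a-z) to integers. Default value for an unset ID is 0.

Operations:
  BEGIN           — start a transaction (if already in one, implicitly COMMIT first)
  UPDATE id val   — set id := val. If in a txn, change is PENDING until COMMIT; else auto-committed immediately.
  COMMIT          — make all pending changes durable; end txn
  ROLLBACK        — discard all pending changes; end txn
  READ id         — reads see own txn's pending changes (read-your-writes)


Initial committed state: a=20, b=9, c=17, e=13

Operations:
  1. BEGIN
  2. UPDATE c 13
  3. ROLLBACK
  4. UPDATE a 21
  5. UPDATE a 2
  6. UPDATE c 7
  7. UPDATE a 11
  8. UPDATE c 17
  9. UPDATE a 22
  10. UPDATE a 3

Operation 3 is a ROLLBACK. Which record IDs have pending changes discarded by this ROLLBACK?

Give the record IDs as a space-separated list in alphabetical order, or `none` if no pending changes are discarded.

Initial committed: {a=20, b=9, c=17, e=13}
Op 1: BEGIN: in_txn=True, pending={}
Op 2: UPDATE c=13 (pending; pending now {c=13})
Op 3: ROLLBACK: discarded pending ['c']; in_txn=False
Op 4: UPDATE a=21 (auto-commit; committed a=21)
Op 5: UPDATE a=2 (auto-commit; committed a=2)
Op 6: UPDATE c=7 (auto-commit; committed c=7)
Op 7: UPDATE a=11 (auto-commit; committed a=11)
Op 8: UPDATE c=17 (auto-commit; committed c=17)
Op 9: UPDATE a=22 (auto-commit; committed a=22)
Op 10: UPDATE a=3 (auto-commit; committed a=3)
ROLLBACK at op 3 discards: ['c']

Answer: c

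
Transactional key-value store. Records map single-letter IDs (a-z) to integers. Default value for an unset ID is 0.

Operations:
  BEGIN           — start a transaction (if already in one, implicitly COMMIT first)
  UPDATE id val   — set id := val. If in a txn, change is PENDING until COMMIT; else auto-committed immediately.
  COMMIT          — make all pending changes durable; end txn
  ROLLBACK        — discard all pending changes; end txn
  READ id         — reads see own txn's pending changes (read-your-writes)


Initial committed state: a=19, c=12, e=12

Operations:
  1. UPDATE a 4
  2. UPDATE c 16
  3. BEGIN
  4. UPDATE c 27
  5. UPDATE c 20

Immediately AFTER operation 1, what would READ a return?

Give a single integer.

Initial committed: {a=19, c=12, e=12}
Op 1: UPDATE a=4 (auto-commit; committed a=4)
After op 1: visible(a) = 4 (pending={}, committed={a=4, c=12, e=12})

Answer: 4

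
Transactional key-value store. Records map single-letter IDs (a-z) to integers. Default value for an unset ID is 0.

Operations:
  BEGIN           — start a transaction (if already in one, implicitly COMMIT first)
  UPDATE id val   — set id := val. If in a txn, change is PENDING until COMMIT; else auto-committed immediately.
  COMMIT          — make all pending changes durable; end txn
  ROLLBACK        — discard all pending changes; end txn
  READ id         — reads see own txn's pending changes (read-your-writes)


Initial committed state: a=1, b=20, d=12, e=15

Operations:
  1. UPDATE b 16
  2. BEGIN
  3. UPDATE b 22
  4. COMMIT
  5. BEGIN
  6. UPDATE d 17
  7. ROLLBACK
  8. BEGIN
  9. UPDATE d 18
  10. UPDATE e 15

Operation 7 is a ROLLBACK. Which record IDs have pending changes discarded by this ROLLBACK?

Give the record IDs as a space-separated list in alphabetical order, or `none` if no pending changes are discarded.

Initial committed: {a=1, b=20, d=12, e=15}
Op 1: UPDATE b=16 (auto-commit; committed b=16)
Op 2: BEGIN: in_txn=True, pending={}
Op 3: UPDATE b=22 (pending; pending now {b=22})
Op 4: COMMIT: merged ['b'] into committed; committed now {a=1, b=22, d=12, e=15}
Op 5: BEGIN: in_txn=True, pending={}
Op 6: UPDATE d=17 (pending; pending now {d=17})
Op 7: ROLLBACK: discarded pending ['d']; in_txn=False
Op 8: BEGIN: in_txn=True, pending={}
Op 9: UPDATE d=18 (pending; pending now {d=18})
Op 10: UPDATE e=15 (pending; pending now {d=18, e=15})
ROLLBACK at op 7 discards: ['d']

Answer: d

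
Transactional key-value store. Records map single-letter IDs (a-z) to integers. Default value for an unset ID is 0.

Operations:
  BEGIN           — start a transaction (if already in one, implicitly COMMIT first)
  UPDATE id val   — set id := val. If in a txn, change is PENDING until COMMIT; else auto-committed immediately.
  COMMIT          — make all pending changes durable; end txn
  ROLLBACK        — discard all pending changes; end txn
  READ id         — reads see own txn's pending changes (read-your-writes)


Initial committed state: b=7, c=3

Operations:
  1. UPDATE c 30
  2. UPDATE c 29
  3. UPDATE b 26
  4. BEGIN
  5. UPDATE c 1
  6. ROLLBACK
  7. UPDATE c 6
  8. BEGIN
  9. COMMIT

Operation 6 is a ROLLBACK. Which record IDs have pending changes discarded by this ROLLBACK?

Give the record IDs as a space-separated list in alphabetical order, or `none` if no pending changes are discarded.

Answer: c

Derivation:
Initial committed: {b=7, c=3}
Op 1: UPDATE c=30 (auto-commit; committed c=30)
Op 2: UPDATE c=29 (auto-commit; committed c=29)
Op 3: UPDATE b=26 (auto-commit; committed b=26)
Op 4: BEGIN: in_txn=True, pending={}
Op 5: UPDATE c=1 (pending; pending now {c=1})
Op 6: ROLLBACK: discarded pending ['c']; in_txn=False
Op 7: UPDATE c=6 (auto-commit; committed c=6)
Op 8: BEGIN: in_txn=True, pending={}
Op 9: COMMIT: merged [] into committed; committed now {b=26, c=6}
ROLLBACK at op 6 discards: ['c']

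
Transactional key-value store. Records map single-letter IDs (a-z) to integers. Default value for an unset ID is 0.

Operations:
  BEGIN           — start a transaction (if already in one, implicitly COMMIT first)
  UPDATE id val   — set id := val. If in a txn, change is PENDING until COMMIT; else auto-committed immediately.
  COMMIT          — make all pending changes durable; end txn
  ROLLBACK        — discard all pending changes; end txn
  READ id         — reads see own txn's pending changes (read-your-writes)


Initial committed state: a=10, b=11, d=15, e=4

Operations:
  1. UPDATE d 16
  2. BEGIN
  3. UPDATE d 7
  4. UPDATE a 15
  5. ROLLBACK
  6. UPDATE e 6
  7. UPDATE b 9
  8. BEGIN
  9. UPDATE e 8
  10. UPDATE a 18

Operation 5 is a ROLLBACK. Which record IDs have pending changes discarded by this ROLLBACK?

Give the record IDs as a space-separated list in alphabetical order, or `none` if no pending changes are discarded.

Answer: a d

Derivation:
Initial committed: {a=10, b=11, d=15, e=4}
Op 1: UPDATE d=16 (auto-commit; committed d=16)
Op 2: BEGIN: in_txn=True, pending={}
Op 3: UPDATE d=7 (pending; pending now {d=7})
Op 4: UPDATE a=15 (pending; pending now {a=15, d=7})
Op 5: ROLLBACK: discarded pending ['a', 'd']; in_txn=False
Op 6: UPDATE e=6 (auto-commit; committed e=6)
Op 7: UPDATE b=9 (auto-commit; committed b=9)
Op 8: BEGIN: in_txn=True, pending={}
Op 9: UPDATE e=8 (pending; pending now {e=8})
Op 10: UPDATE a=18 (pending; pending now {a=18, e=8})
ROLLBACK at op 5 discards: ['a', 'd']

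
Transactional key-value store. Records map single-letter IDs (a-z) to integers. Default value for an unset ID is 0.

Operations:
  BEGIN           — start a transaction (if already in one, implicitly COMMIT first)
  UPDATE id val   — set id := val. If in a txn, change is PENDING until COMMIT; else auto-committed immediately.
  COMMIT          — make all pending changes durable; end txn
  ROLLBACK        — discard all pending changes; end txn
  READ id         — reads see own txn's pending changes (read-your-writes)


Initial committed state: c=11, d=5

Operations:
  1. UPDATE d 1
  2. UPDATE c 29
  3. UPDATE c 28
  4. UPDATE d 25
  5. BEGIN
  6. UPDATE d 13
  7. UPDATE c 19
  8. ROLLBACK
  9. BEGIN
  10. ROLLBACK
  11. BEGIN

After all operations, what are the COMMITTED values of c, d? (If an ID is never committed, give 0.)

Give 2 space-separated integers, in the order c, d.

Initial committed: {c=11, d=5}
Op 1: UPDATE d=1 (auto-commit; committed d=1)
Op 2: UPDATE c=29 (auto-commit; committed c=29)
Op 3: UPDATE c=28 (auto-commit; committed c=28)
Op 4: UPDATE d=25 (auto-commit; committed d=25)
Op 5: BEGIN: in_txn=True, pending={}
Op 6: UPDATE d=13 (pending; pending now {d=13})
Op 7: UPDATE c=19 (pending; pending now {c=19, d=13})
Op 8: ROLLBACK: discarded pending ['c', 'd']; in_txn=False
Op 9: BEGIN: in_txn=True, pending={}
Op 10: ROLLBACK: discarded pending []; in_txn=False
Op 11: BEGIN: in_txn=True, pending={}
Final committed: {c=28, d=25}

Answer: 28 25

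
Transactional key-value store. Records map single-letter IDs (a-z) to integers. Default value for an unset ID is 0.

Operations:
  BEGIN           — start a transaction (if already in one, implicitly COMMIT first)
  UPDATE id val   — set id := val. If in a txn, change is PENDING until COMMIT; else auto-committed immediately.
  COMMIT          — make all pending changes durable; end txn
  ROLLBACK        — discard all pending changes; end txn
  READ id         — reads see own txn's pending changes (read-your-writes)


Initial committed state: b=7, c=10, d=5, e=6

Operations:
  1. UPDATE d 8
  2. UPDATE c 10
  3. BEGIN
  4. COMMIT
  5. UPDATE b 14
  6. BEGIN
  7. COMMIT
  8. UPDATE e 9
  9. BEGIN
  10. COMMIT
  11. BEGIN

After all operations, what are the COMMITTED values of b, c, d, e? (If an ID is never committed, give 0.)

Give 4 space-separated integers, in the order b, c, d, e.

Answer: 14 10 8 9

Derivation:
Initial committed: {b=7, c=10, d=5, e=6}
Op 1: UPDATE d=8 (auto-commit; committed d=8)
Op 2: UPDATE c=10 (auto-commit; committed c=10)
Op 3: BEGIN: in_txn=True, pending={}
Op 4: COMMIT: merged [] into committed; committed now {b=7, c=10, d=8, e=6}
Op 5: UPDATE b=14 (auto-commit; committed b=14)
Op 6: BEGIN: in_txn=True, pending={}
Op 7: COMMIT: merged [] into committed; committed now {b=14, c=10, d=8, e=6}
Op 8: UPDATE e=9 (auto-commit; committed e=9)
Op 9: BEGIN: in_txn=True, pending={}
Op 10: COMMIT: merged [] into committed; committed now {b=14, c=10, d=8, e=9}
Op 11: BEGIN: in_txn=True, pending={}
Final committed: {b=14, c=10, d=8, e=9}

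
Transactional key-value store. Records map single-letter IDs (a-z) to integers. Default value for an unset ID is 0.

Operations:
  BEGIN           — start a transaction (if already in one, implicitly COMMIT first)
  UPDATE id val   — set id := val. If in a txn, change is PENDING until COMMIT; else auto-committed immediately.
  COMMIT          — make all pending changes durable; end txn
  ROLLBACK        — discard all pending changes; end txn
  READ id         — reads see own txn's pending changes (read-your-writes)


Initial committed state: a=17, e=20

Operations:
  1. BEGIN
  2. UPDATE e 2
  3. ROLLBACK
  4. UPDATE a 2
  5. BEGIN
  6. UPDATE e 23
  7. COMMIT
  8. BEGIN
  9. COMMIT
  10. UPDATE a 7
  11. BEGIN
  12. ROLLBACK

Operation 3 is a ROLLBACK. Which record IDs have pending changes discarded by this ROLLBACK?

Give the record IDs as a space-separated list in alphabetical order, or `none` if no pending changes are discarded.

Answer: e

Derivation:
Initial committed: {a=17, e=20}
Op 1: BEGIN: in_txn=True, pending={}
Op 2: UPDATE e=2 (pending; pending now {e=2})
Op 3: ROLLBACK: discarded pending ['e']; in_txn=False
Op 4: UPDATE a=2 (auto-commit; committed a=2)
Op 5: BEGIN: in_txn=True, pending={}
Op 6: UPDATE e=23 (pending; pending now {e=23})
Op 7: COMMIT: merged ['e'] into committed; committed now {a=2, e=23}
Op 8: BEGIN: in_txn=True, pending={}
Op 9: COMMIT: merged [] into committed; committed now {a=2, e=23}
Op 10: UPDATE a=7 (auto-commit; committed a=7)
Op 11: BEGIN: in_txn=True, pending={}
Op 12: ROLLBACK: discarded pending []; in_txn=False
ROLLBACK at op 3 discards: ['e']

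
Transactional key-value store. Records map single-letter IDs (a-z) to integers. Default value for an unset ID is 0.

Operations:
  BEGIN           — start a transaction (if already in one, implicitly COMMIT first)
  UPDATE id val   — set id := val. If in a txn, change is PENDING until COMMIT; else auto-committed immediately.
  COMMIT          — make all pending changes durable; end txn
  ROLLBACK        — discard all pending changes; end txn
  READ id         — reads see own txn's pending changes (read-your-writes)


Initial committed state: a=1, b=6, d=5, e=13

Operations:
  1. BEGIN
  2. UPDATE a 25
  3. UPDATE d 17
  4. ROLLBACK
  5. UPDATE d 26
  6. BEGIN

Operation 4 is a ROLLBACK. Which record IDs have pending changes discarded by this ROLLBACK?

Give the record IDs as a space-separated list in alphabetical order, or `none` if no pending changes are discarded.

Initial committed: {a=1, b=6, d=5, e=13}
Op 1: BEGIN: in_txn=True, pending={}
Op 2: UPDATE a=25 (pending; pending now {a=25})
Op 3: UPDATE d=17 (pending; pending now {a=25, d=17})
Op 4: ROLLBACK: discarded pending ['a', 'd']; in_txn=False
Op 5: UPDATE d=26 (auto-commit; committed d=26)
Op 6: BEGIN: in_txn=True, pending={}
ROLLBACK at op 4 discards: ['a', 'd']

Answer: a d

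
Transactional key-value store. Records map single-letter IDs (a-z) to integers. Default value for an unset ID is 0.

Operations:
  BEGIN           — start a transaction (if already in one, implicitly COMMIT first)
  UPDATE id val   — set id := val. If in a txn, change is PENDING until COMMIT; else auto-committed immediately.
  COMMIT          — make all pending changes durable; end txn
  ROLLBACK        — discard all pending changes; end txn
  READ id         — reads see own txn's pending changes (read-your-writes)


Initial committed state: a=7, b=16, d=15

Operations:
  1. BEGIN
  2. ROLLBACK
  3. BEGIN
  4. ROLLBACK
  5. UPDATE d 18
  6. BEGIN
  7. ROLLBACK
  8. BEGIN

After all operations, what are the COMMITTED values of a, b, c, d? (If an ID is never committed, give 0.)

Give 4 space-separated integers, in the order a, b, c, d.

Initial committed: {a=7, b=16, d=15}
Op 1: BEGIN: in_txn=True, pending={}
Op 2: ROLLBACK: discarded pending []; in_txn=False
Op 3: BEGIN: in_txn=True, pending={}
Op 4: ROLLBACK: discarded pending []; in_txn=False
Op 5: UPDATE d=18 (auto-commit; committed d=18)
Op 6: BEGIN: in_txn=True, pending={}
Op 7: ROLLBACK: discarded pending []; in_txn=False
Op 8: BEGIN: in_txn=True, pending={}
Final committed: {a=7, b=16, d=18}

Answer: 7 16 0 18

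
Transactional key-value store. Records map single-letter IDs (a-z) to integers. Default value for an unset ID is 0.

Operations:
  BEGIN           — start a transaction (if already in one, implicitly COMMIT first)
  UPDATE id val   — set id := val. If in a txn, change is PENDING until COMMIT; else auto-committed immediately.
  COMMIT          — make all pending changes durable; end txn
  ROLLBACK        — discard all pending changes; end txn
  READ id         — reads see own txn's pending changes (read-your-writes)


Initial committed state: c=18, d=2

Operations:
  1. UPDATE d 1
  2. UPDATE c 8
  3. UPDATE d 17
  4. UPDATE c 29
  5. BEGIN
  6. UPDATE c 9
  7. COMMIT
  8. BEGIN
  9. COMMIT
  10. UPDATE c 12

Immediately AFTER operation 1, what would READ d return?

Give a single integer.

Initial committed: {c=18, d=2}
Op 1: UPDATE d=1 (auto-commit; committed d=1)
After op 1: visible(d) = 1 (pending={}, committed={c=18, d=1})

Answer: 1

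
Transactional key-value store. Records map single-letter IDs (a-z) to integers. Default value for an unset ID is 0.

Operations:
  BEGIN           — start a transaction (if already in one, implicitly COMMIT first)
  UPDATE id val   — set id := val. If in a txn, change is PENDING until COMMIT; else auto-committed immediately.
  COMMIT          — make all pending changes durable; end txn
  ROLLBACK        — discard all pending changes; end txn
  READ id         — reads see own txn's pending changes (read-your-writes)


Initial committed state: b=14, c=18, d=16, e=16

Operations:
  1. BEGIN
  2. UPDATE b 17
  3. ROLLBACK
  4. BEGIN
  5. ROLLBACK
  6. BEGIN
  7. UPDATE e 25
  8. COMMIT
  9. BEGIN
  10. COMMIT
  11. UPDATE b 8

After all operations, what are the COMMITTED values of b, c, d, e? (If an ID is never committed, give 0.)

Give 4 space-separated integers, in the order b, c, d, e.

Initial committed: {b=14, c=18, d=16, e=16}
Op 1: BEGIN: in_txn=True, pending={}
Op 2: UPDATE b=17 (pending; pending now {b=17})
Op 3: ROLLBACK: discarded pending ['b']; in_txn=False
Op 4: BEGIN: in_txn=True, pending={}
Op 5: ROLLBACK: discarded pending []; in_txn=False
Op 6: BEGIN: in_txn=True, pending={}
Op 7: UPDATE e=25 (pending; pending now {e=25})
Op 8: COMMIT: merged ['e'] into committed; committed now {b=14, c=18, d=16, e=25}
Op 9: BEGIN: in_txn=True, pending={}
Op 10: COMMIT: merged [] into committed; committed now {b=14, c=18, d=16, e=25}
Op 11: UPDATE b=8 (auto-commit; committed b=8)
Final committed: {b=8, c=18, d=16, e=25}

Answer: 8 18 16 25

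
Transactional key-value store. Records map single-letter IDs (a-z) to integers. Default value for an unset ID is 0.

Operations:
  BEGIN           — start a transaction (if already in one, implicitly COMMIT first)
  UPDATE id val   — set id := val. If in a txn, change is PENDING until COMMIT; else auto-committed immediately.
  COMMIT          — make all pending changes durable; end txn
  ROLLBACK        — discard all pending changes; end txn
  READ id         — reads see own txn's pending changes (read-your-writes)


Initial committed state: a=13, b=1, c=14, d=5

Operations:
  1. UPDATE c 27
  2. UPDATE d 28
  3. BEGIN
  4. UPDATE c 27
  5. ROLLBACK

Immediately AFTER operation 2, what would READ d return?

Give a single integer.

Initial committed: {a=13, b=1, c=14, d=5}
Op 1: UPDATE c=27 (auto-commit; committed c=27)
Op 2: UPDATE d=28 (auto-commit; committed d=28)
After op 2: visible(d) = 28 (pending={}, committed={a=13, b=1, c=27, d=28})

Answer: 28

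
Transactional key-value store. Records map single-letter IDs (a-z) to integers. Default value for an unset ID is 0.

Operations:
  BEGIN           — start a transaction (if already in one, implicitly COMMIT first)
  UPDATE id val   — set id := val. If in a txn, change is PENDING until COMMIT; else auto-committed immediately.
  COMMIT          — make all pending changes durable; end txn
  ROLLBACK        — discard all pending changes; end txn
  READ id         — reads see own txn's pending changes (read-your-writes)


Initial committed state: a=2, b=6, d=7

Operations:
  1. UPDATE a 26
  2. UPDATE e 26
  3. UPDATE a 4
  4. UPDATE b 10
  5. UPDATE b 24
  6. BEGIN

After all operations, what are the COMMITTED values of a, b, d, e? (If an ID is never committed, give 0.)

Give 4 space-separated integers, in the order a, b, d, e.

Initial committed: {a=2, b=6, d=7}
Op 1: UPDATE a=26 (auto-commit; committed a=26)
Op 2: UPDATE e=26 (auto-commit; committed e=26)
Op 3: UPDATE a=4 (auto-commit; committed a=4)
Op 4: UPDATE b=10 (auto-commit; committed b=10)
Op 5: UPDATE b=24 (auto-commit; committed b=24)
Op 6: BEGIN: in_txn=True, pending={}
Final committed: {a=4, b=24, d=7, e=26}

Answer: 4 24 7 26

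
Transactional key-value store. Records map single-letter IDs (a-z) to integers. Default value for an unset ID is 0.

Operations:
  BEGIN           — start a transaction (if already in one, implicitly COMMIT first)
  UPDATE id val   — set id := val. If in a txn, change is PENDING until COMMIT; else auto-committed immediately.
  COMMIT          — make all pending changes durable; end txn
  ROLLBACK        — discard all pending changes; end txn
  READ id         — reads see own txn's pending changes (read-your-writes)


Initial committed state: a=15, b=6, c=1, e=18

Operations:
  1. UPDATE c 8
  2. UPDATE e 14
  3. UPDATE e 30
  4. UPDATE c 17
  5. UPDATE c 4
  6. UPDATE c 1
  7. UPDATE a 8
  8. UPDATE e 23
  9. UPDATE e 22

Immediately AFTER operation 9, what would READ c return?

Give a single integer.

Answer: 1

Derivation:
Initial committed: {a=15, b=6, c=1, e=18}
Op 1: UPDATE c=8 (auto-commit; committed c=8)
Op 2: UPDATE e=14 (auto-commit; committed e=14)
Op 3: UPDATE e=30 (auto-commit; committed e=30)
Op 4: UPDATE c=17 (auto-commit; committed c=17)
Op 5: UPDATE c=4 (auto-commit; committed c=4)
Op 6: UPDATE c=1 (auto-commit; committed c=1)
Op 7: UPDATE a=8 (auto-commit; committed a=8)
Op 8: UPDATE e=23 (auto-commit; committed e=23)
Op 9: UPDATE e=22 (auto-commit; committed e=22)
After op 9: visible(c) = 1 (pending={}, committed={a=8, b=6, c=1, e=22})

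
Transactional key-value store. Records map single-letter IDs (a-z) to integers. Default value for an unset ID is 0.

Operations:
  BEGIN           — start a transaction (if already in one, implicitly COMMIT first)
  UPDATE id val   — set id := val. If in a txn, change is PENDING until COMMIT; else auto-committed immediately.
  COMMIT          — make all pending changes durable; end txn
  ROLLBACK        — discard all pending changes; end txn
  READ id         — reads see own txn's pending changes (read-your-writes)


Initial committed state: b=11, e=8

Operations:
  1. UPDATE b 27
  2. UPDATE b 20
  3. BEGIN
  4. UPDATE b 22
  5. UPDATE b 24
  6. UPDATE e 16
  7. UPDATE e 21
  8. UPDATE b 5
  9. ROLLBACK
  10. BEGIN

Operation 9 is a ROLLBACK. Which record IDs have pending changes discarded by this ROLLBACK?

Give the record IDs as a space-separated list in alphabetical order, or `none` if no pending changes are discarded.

Answer: b e

Derivation:
Initial committed: {b=11, e=8}
Op 1: UPDATE b=27 (auto-commit; committed b=27)
Op 2: UPDATE b=20 (auto-commit; committed b=20)
Op 3: BEGIN: in_txn=True, pending={}
Op 4: UPDATE b=22 (pending; pending now {b=22})
Op 5: UPDATE b=24 (pending; pending now {b=24})
Op 6: UPDATE e=16 (pending; pending now {b=24, e=16})
Op 7: UPDATE e=21 (pending; pending now {b=24, e=21})
Op 8: UPDATE b=5 (pending; pending now {b=5, e=21})
Op 9: ROLLBACK: discarded pending ['b', 'e']; in_txn=False
Op 10: BEGIN: in_txn=True, pending={}
ROLLBACK at op 9 discards: ['b', 'e']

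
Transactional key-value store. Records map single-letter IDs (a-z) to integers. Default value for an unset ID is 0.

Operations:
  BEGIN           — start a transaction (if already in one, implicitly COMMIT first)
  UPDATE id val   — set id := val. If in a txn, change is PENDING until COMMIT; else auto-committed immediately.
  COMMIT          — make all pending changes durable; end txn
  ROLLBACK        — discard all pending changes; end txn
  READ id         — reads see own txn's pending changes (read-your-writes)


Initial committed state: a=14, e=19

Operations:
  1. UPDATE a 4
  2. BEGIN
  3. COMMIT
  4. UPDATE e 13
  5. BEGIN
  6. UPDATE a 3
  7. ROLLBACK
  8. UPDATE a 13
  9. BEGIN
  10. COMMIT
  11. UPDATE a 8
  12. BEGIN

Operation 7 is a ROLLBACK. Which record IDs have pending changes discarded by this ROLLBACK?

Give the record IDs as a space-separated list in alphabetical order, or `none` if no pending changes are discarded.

Answer: a

Derivation:
Initial committed: {a=14, e=19}
Op 1: UPDATE a=4 (auto-commit; committed a=4)
Op 2: BEGIN: in_txn=True, pending={}
Op 3: COMMIT: merged [] into committed; committed now {a=4, e=19}
Op 4: UPDATE e=13 (auto-commit; committed e=13)
Op 5: BEGIN: in_txn=True, pending={}
Op 6: UPDATE a=3 (pending; pending now {a=3})
Op 7: ROLLBACK: discarded pending ['a']; in_txn=False
Op 8: UPDATE a=13 (auto-commit; committed a=13)
Op 9: BEGIN: in_txn=True, pending={}
Op 10: COMMIT: merged [] into committed; committed now {a=13, e=13}
Op 11: UPDATE a=8 (auto-commit; committed a=8)
Op 12: BEGIN: in_txn=True, pending={}
ROLLBACK at op 7 discards: ['a']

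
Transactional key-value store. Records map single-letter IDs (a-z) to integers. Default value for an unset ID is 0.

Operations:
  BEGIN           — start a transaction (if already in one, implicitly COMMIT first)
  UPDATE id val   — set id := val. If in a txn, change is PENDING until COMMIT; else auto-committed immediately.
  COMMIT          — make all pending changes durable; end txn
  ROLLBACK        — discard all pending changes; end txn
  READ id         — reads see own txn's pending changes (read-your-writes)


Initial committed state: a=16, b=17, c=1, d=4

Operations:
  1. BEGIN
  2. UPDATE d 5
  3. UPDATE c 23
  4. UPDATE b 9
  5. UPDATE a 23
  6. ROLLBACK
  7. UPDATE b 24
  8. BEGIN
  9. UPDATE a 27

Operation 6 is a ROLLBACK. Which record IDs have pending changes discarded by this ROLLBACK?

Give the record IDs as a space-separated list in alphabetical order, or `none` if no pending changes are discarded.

Answer: a b c d

Derivation:
Initial committed: {a=16, b=17, c=1, d=4}
Op 1: BEGIN: in_txn=True, pending={}
Op 2: UPDATE d=5 (pending; pending now {d=5})
Op 3: UPDATE c=23 (pending; pending now {c=23, d=5})
Op 4: UPDATE b=9 (pending; pending now {b=9, c=23, d=5})
Op 5: UPDATE a=23 (pending; pending now {a=23, b=9, c=23, d=5})
Op 6: ROLLBACK: discarded pending ['a', 'b', 'c', 'd']; in_txn=False
Op 7: UPDATE b=24 (auto-commit; committed b=24)
Op 8: BEGIN: in_txn=True, pending={}
Op 9: UPDATE a=27 (pending; pending now {a=27})
ROLLBACK at op 6 discards: ['a', 'b', 'c', 'd']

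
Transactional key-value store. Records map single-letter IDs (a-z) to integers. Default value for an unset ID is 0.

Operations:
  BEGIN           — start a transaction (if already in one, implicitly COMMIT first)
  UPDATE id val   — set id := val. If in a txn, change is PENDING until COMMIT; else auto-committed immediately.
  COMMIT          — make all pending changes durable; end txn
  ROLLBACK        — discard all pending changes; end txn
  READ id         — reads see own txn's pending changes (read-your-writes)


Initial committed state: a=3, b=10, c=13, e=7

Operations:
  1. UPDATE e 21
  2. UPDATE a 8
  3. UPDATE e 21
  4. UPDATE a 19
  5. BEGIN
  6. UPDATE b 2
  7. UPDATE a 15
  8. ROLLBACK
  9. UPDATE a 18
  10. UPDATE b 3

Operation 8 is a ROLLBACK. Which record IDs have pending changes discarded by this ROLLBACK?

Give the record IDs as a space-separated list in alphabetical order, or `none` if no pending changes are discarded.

Answer: a b

Derivation:
Initial committed: {a=3, b=10, c=13, e=7}
Op 1: UPDATE e=21 (auto-commit; committed e=21)
Op 2: UPDATE a=8 (auto-commit; committed a=8)
Op 3: UPDATE e=21 (auto-commit; committed e=21)
Op 4: UPDATE a=19 (auto-commit; committed a=19)
Op 5: BEGIN: in_txn=True, pending={}
Op 6: UPDATE b=2 (pending; pending now {b=2})
Op 7: UPDATE a=15 (pending; pending now {a=15, b=2})
Op 8: ROLLBACK: discarded pending ['a', 'b']; in_txn=False
Op 9: UPDATE a=18 (auto-commit; committed a=18)
Op 10: UPDATE b=3 (auto-commit; committed b=3)
ROLLBACK at op 8 discards: ['a', 'b']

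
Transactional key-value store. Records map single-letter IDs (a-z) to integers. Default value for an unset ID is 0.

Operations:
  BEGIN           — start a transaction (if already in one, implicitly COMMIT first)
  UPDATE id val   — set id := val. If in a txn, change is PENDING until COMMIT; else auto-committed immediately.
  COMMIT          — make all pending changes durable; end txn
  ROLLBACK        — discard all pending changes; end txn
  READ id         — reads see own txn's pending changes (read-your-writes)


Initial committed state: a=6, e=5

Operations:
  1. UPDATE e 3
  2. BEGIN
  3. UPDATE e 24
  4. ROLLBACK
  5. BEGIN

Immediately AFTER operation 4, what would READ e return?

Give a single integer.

Answer: 3

Derivation:
Initial committed: {a=6, e=5}
Op 1: UPDATE e=3 (auto-commit; committed e=3)
Op 2: BEGIN: in_txn=True, pending={}
Op 3: UPDATE e=24 (pending; pending now {e=24})
Op 4: ROLLBACK: discarded pending ['e']; in_txn=False
After op 4: visible(e) = 3 (pending={}, committed={a=6, e=3})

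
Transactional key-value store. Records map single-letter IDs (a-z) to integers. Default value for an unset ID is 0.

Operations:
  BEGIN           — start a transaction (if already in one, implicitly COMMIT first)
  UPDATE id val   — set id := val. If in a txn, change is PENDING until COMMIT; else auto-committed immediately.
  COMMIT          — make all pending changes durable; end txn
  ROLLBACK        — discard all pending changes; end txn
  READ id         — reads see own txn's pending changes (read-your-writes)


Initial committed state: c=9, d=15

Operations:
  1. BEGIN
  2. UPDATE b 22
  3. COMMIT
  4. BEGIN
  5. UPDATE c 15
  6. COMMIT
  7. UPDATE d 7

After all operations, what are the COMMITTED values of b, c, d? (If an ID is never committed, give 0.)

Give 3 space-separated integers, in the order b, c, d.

Initial committed: {c=9, d=15}
Op 1: BEGIN: in_txn=True, pending={}
Op 2: UPDATE b=22 (pending; pending now {b=22})
Op 3: COMMIT: merged ['b'] into committed; committed now {b=22, c=9, d=15}
Op 4: BEGIN: in_txn=True, pending={}
Op 5: UPDATE c=15 (pending; pending now {c=15})
Op 6: COMMIT: merged ['c'] into committed; committed now {b=22, c=15, d=15}
Op 7: UPDATE d=7 (auto-commit; committed d=7)
Final committed: {b=22, c=15, d=7}

Answer: 22 15 7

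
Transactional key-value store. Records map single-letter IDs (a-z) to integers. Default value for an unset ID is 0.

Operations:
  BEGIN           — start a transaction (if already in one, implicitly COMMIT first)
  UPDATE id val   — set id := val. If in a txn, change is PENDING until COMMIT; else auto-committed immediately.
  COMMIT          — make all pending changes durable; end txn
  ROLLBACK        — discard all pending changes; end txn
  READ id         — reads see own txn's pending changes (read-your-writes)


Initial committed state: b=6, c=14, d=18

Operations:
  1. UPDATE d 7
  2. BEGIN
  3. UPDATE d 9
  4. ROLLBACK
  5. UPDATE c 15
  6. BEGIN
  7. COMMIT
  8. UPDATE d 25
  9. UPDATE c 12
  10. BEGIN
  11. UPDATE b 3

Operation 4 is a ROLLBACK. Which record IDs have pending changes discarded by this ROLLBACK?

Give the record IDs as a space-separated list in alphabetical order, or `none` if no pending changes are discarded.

Initial committed: {b=6, c=14, d=18}
Op 1: UPDATE d=7 (auto-commit; committed d=7)
Op 2: BEGIN: in_txn=True, pending={}
Op 3: UPDATE d=9 (pending; pending now {d=9})
Op 4: ROLLBACK: discarded pending ['d']; in_txn=False
Op 5: UPDATE c=15 (auto-commit; committed c=15)
Op 6: BEGIN: in_txn=True, pending={}
Op 7: COMMIT: merged [] into committed; committed now {b=6, c=15, d=7}
Op 8: UPDATE d=25 (auto-commit; committed d=25)
Op 9: UPDATE c=12 (auto-commit; committed c=12)
Op 10: BEGIN: in_txn=True, pending={}
Op 11: UPDATE b=3 (pending; pending now {b=3})
ROLLBACK at op 4 discards: ['d']

Answer: d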